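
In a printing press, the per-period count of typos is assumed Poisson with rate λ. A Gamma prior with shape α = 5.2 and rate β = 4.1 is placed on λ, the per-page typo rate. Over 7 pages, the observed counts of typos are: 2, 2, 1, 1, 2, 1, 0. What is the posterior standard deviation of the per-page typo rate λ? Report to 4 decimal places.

With a Gamma(shape α, rate β) prior, the Poisson likelihood is conjugate: the posterior is Gamma(α + ΣXᵢ, β + n).
Sum of counts S = 9 over n = 7 pages.
Posterior: Gamma(α+S, β+n) = Gamma(5.2+9, 4.1+7) = Gamma(14.2, 11.1).
SD = √α/β = √14.2/11.1 = 0.3395.

0.3395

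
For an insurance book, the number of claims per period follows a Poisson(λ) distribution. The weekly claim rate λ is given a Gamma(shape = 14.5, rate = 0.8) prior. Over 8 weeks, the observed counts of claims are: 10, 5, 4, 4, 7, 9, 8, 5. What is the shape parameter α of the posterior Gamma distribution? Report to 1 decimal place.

With a Gamma(shape α, rate β) prior, the Poisson likelihood is conjugate: the posterior is Gamma(α + ΣXᵢ, β + n).
Sum of counts S = 52 over n = 8 weeks.
Posterior: Gamma(α+S, β+n) = Gamma(14.5+52, 0.8+8) = Gamma(66.5, 8.8).
Posterior α = 66.5.

66.5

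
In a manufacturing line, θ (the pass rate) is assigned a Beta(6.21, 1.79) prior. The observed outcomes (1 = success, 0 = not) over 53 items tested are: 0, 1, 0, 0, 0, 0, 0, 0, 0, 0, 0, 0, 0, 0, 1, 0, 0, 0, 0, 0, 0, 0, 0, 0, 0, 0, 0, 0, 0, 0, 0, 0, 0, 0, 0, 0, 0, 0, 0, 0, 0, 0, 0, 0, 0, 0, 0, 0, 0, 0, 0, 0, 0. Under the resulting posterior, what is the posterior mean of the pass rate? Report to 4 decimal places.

The Beta prior is conjugate to a Binomial/Bernoulli likelihood; the update adds successes to α and failures to β.
Posterior: Beta(α+k, β+n−k) = Beta(6.21+2, 1.79+51) = Beta(8.21, 52.79).
Posterior mean = α/(α+β) = 8.21/61.00 = 0.1346.

0.1346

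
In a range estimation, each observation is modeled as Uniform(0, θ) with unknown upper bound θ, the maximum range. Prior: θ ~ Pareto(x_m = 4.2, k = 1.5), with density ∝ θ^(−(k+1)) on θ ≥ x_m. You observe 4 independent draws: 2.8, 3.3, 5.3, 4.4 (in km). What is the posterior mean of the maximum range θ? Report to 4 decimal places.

A Pareto(scale x_m, shape k) prior on the upper bound θ of Uniform(0, θ) is conjugate: posterior is Pareto(max(x_m, max xᵢ), k + n).
Sample maximum = 5.3; prior scale x_m = 4.2 → posterior scale = max = 5.3.
Posterior shape = 1.5 + 4 = 5.5.
E[θ|data] = k·x_m/(k−1) = 5.5·5.3/4.5 = 6.4778.

6.4778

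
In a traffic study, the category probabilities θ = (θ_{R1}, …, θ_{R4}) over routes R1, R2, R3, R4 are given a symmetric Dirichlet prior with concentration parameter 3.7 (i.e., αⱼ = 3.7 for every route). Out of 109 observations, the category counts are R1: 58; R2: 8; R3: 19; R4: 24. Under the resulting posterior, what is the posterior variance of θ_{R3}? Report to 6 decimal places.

0.001200

The Dirichlet prior is conjugate to the Multinomial likelihood: each posterior αⱼ = prior αⱼ + observed count nⱼ.
Posterior concentration: (61.7, 11.7, 22.7, 27.7), total = 123.8.
Var[θ_j] = α_j(Σα−α_j)/((Σα)²(Σα+1)) = 22.7·101.1/(123.8²·124.8) = 0.001200.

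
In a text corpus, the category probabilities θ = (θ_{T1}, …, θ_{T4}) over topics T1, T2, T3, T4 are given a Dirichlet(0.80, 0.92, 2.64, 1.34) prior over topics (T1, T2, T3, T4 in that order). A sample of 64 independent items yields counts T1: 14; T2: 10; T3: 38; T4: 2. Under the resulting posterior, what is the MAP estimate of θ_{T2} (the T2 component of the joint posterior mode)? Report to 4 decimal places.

0.1510

The Dirichlet prior is conjugate to the Multinomial likelihood: each posterior αⱼ = prior αⱼ + observed count nⱼ.
Posterior concentration: (14.80, 10.92, 40.64, 3.34), total = 69.70.
Joint mode component: (α_{T2}−1)/(Σα−K) = 9.92/65.70 = 0.1510.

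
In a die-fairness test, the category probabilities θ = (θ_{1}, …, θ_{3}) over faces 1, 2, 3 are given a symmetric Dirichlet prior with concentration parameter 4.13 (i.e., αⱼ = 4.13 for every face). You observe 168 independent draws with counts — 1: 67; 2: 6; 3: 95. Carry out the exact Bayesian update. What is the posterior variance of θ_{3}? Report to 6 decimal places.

The Dirichlet prior is conjugate to the Multinomial likelihood: each posterior αⱼ = prior αⱼ + observed count nⱼ.
Posterior concentration: (71.13, 10.13, 99.13), total = 180.39.
Var[θ_j] = α_j(Σα−α_j)/((Σα)²(Σα+1)) = 99.13·81.26/(180.39²·181.39) = 0.001365.

0.001365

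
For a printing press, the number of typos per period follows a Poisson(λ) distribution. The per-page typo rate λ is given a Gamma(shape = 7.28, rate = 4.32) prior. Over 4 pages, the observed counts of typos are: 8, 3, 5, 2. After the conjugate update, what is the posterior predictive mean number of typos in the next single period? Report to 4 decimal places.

With a Gamma(shape α, rate β) prior, the Poisson likelihood is conjugate: the posterior is Gamma(α + ΣXᵢ, β + n).
Sum of counts S = 18 over n = 4 pages.
Posterior: Gamma(α+S, β+n) = Gamma(7.28+18, 4.32+4) = Gamma(25.28, 8.32).
The predictive distribution for one future period is NegBinom with mean α/β = 3.0385.

3.0385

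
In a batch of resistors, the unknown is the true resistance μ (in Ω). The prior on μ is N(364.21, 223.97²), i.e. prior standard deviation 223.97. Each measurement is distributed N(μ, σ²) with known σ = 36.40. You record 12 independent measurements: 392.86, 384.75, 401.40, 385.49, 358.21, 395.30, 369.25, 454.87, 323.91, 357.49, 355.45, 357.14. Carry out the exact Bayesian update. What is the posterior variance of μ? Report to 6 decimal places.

For Normal data with known variance σ², a Normal(μ₀, σ₀²) prior on μ is conjugate. Posterior precision = 1/σ₀² + n/σ²; posterior mean is the precision-weighted average of μ₀ and x̄.
σ₀² = 223.97² = 50162.5609, σ² = 36.40² = 1324.96; σ² + n·σ₀² = 1324.96 + 12·50162.5609 = 603275.6908.
Posterior precision = 1/σ₀² + n/σ² = 1/50162.5609 + 12/1324.96 = (σ² + n·σ₀²)/(σ₀²σ²) = 603275.6908/(50162.5609·1324.96); posterior variance σₙ² = σ₀²σ²/(σ² + n·σ₀²) = 50162.5609·1324.96/603275.6908 = 110.170835.

110.170835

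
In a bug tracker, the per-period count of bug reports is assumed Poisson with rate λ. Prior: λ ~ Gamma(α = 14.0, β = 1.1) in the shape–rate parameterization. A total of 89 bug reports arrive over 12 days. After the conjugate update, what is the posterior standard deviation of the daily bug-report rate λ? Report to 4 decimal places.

With a Gamma(shape α, rate β) prior, the Poisson likelihood is conjugate: the posterior is Gamma(α + ΣXᵢ, β + n).
Posterior: Gamma(α+S, β+n) = Gamma(14.0+89, 1.1+12) = Gamma(103.0, 13.1).
SD = √α/β = √103.0/13.1 = 0.7747.

0.7747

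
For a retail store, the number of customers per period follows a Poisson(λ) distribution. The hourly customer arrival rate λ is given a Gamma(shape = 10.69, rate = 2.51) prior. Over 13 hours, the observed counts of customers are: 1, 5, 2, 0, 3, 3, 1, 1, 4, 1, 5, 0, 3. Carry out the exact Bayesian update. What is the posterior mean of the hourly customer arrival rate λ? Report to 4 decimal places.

With a Gamma(shape α, rate β) prior, the Poisson likelihood is conjugate: the posterior is Gamma(α + ΣXᵢ, β + n).
Sum of counts S = 29 over n = 13 hours.
Posterior: Gamma(α+S, β+n) = Gamma(10.69+29, 2.51+13) = Gamma(39.69, 15.51).
Posterior mean = α/β = 39.69/15.51 = 2.5590.

2.5590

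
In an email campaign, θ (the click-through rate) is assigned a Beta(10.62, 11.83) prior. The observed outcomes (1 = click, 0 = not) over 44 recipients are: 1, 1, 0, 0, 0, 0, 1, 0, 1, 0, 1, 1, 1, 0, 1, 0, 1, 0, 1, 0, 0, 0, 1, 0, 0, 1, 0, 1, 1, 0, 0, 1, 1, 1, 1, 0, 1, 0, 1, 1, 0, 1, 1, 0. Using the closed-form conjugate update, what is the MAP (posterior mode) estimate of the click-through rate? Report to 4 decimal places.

0.5061

The Beta prior is conjugate to a Binomial/Bernoulli likelihood; the update adds successes to α and failures to β.
Posterior: Beta(α+k, β+n−k) = Beta(10.62+23, 11.83+21) = Beta(33.62, 32.83).
Mode of Beta(a,b) for a,b>1 is (a−1)/(a+b−2) = 32.62/64.45 = 0.5061.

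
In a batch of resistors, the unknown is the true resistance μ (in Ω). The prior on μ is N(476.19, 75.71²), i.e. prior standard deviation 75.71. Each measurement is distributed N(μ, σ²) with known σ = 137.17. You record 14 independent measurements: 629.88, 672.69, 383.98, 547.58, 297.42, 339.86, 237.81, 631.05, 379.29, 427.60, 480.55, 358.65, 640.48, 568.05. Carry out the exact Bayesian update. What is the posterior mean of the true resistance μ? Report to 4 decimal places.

472.0373

For Normal data with known variance σ², a Normal(μ₀, σ₀²) prior on μ is conjugate. Posterior precision = 1/σ₀² + n/σ²; posterior mean is the precision-weighted average of μ₀ and x̄.
Σxᵢ = 629.88 + 672.69 + 383.98 + 547.58 + 297.42 + 339.86 + 237.81 + 631.05 + 379.29 + 427.60 + 480.55 + 358.65 + 640.48 + 568.05 = 6594.89, so n·x̄ = 6594.89.
σ₀² = 75.71² = 5732.0041, σ² = 137.17² = 18815.6089; σ² + n·σ₀² = 18815.6089 + 14·5732.0041 = 99063.6663.
Posterior mean = (μ₀/σ₀² + n·x̄/σ²)/(1/σ₀² + n/σ²) = (σ²·μ₀ + σ₀²·n·x̄)/(σ² + n·σ₀²) = (18815.6089·476.19 + 5732.0041·6594.89)/99063.6663 = 46761741.32114/99063.6663 = 472.0373.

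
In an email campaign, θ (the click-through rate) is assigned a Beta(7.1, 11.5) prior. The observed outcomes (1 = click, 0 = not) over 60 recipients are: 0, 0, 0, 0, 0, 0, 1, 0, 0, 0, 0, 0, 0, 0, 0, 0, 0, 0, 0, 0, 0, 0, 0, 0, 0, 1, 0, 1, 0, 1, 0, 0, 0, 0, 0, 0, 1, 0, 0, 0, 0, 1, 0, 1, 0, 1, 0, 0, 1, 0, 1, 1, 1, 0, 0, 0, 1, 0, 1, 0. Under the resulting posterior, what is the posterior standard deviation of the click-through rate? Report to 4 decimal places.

The Beta prior is conjugate to a Binomial/Bernoulli likelihood; the update adds successes to α and failures to β.
Posterior: Beta(α+k, β+n−k) = Beta(7.1+14, 11.5+46) = Beta(21.1, 57.5).
Var = αβ/((α+β)²(α+β+1)) = 21.1·57.5/(78.6²·79.6) = 0.00246713; SD = √0.00246713 = 0.0497.

0.0497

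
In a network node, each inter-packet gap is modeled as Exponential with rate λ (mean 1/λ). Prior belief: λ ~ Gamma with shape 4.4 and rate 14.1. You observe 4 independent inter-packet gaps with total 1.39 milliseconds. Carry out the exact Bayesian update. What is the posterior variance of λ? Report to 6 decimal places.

With a Gamma(shape α, rate β) prior on the exponential rate λ, the posterior after n observations with total T = Σxᵢ is Gamma(α+n, β+T).
Posterior: Gamma(4.4+4, 14.1+1.39) = Gamma(8.4, 15.49).
Var = α/β² = 0.035009.

0.035009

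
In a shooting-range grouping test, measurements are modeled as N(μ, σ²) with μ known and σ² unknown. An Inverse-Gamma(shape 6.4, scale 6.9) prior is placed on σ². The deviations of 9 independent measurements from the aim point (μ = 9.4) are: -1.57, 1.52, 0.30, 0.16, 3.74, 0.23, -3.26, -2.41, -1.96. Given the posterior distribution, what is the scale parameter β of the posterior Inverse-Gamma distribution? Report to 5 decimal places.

With known mean μ and an Inverse-Gamma(α, β) prior on σ², the Normal likelihood is conjugate: posterior is Inv-Gamma(α + n/2, β + Σ(xᵢ−μ)²/2).
Σ(xᵢ−μ)² = (-1.57)² + (1.52)² + (0.30)² + (0.16)² + (3.74)² + (0.23)² + (-3.26)² + (-2.41)² + (-1.96)² = 39.2087.
Posterior: Inv-Gamma(6.4 + 9/2, 6.9 + 39.2087/2) = Inv-Gamma(10.90, 26.50435).
Posterior β = 26.50435.

26.50435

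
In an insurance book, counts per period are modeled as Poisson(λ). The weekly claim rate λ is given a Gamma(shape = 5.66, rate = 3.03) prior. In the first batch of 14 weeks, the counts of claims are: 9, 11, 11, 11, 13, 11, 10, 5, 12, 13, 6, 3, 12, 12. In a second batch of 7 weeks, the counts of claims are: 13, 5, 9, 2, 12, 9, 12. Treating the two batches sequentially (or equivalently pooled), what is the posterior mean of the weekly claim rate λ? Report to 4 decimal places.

8.6001

With a Gamma(shape α, rate β) prior, the Poisson likelihood is conjugate: the posterior is Gamma(α + ΣXᵢ, β + n).
Batch 1: sum of counts S = 139 over n = 14 weeks.
After batch 1: Gamma(α+S, β+n) = Gamma(5.66+139, 3.03+14) = Gamma(144.66, 17.03).
Batch 2: sum of counts S = 62 over n = 7 weeks.
After batch 2: Gamma(α+S, β+n) = Gamma(144.66+62, 17.03+7) = Gamma(206.66, 24.03).
Posterior mean = α/β = 206.66/24.03 = 8.6001.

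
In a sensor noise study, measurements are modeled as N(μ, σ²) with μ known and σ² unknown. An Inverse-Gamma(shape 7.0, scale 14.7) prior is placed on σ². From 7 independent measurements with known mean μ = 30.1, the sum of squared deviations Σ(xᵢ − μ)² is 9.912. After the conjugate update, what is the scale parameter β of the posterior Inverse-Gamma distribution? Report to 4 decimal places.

19.6560

With known mean μ and an Inverse-Gamma(α, β) prior on σ², the Normal likelihood is conjugate: posterior is Inv-Gamma(α + n/2, β + Σ(xᵢ−μ)²/2).
Posterior: Inv-Gamma(7.0 + 7/2, 14.7 + 9.912/2) = Inv-Gamma(10.50, 19.6560).
Posterior β = 19.6560.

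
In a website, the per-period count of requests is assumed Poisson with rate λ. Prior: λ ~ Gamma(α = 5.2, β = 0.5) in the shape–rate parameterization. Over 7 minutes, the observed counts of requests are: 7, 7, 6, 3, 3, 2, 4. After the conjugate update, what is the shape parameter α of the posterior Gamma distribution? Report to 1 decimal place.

With a Gamma(shape α, rate β) prior, the Poisson likelihood is conjugate: the posterior is Gamma(α + ΣXᵢ, β + n).
Sum of counts S = 32 over n = 7 minutes.
Posterior: Gamma(α+S, β+n) = Gamma(5.2+32, 0.5+7) = Gamma(37.2, 7.5).
Posterior α = 37.2.

37.2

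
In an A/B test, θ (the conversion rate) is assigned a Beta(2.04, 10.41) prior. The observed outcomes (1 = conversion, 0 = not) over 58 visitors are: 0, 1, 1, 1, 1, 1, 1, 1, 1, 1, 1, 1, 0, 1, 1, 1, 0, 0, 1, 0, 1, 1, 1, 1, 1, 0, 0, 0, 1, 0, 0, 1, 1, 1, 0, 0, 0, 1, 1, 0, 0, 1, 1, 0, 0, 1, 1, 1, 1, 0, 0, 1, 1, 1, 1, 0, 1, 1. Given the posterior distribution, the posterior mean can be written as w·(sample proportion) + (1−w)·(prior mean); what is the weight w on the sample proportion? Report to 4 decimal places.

The Beta prior is conjugate to a Binomial/Bernoulli likelihood; the update adds successes to α and failures to β.
Posterior mean = (α₀+k)/(α₀+β₀+n) = [n/(α₀+β₀+n)]·(k/n) + [(α₀+β₀)/(α₀+β₀+n)]·α₀/(α₀+β₀), so only n and the prior enter the weight.
The weight on the data is w = n/(α₀+β₀+n) = 58/(2.04+10.41+58) = 58/70.45 = 0.8233.

0.8233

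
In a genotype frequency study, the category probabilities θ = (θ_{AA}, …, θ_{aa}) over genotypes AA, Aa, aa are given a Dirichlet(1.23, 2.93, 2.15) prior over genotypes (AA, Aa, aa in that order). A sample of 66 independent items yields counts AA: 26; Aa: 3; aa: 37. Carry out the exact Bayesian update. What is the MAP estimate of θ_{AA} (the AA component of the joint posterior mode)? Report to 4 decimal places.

0.3784

The Dirichlet prior is conjugate to the Multinomial likelihood: each posterior αⱼ = prior αⱼ + observed count nⱼ.
Posterior concentration: (27.23, 5.93, 39.15), total = 72.31.
Joint mode component: (α_{AA}−1)/(Σα−K) = 26.23/69.31 = 0.3784.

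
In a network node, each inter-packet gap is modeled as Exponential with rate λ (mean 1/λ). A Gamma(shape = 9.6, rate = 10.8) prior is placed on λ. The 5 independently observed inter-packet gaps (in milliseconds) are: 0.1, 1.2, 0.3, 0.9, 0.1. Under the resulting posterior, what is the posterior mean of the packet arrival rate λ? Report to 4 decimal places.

1.0896

With a Gamma(shape α, rate β) prior on the exponential rate λ, the posterior after n observations with total T = Σxᵢ is Gamma(α+n, β+T).
Sum of observations T = 2.6 milliseconds; n = 5.
Posterior: Gamma(9.6+5, 10.8+2.6) = Gamma(14.6, 13.4).
Posterior mean of λ = α/β = 14.6/13.4 = 1.0896.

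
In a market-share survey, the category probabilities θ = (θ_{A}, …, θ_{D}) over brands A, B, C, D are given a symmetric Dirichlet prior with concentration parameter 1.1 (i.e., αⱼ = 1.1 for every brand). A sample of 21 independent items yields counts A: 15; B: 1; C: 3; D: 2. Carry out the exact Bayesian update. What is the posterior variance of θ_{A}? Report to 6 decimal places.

0.008791

The Dirichlet prior is conjugate to the Multinomial likelihood: each posterior αⱼ = prior αⱼ + observed count nⱼ.
Posterior concentration: (16.1, 2.1, 4.1, 3.1), total = 25.4.
Var[θ_j] = α_j(Σα−α_j)/((Σα)²(Σα+1)) = 16.1·9.3/(25.4²·26.4) = 0.008791.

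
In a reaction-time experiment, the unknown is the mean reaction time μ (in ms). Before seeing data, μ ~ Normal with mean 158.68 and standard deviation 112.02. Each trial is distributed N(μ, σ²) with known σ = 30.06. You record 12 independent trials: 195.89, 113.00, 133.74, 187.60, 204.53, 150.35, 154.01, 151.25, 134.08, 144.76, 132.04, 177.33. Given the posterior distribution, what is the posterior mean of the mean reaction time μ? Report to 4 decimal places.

156.5610

For Normal data with known variance σ², a Normal(μ₀, σ₀²) prior on μ is conjugate. Posterior precision = 1/σ₀² + n/σ²; posterior mean is the precision-weighted average of μ₀ and x̄.
Σxᵢ = 195.89 + 113.00 + 133.74 + 187.60 + 204.53 + 150.35 + 154.01 + 151.25 + 134.08 + 144.76 + 132.04 + 177.33 = 1878.58, so n·x̄ = 1878.58.
σ₀² = 112.02² = 12548.4804, σ² = 30.06² = 903.6036; σ² + n·σ₀² = 903.6036 + 12·12548.4804 = 151485.3684.
Posterior mean = (μ₀/σ₀² + n·x̄/σ²)/(1/σ₀² + n/σ²) = (σ²·μ₀ + σ₀²·n·x̄)/(σ² + n·σ₀²) = (903.6036·158.68 + 12548.4804·1878.58)/151485.3684 = 23716708.12908/151485.3684 = 156.5610.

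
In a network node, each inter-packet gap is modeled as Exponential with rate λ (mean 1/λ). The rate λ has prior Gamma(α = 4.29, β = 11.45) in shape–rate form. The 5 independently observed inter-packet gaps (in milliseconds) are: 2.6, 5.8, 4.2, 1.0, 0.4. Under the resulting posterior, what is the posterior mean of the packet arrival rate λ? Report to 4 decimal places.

With a Gamma(shape α, rate β) prior on the exponential rate λ, the posterior after n observations with total T = Σxᵢ is Gamma(α+n, β+T).
Sum of observations T = 14.0 milliseconds; n = 5.
Posterior: Gamma(4.29+5, 11.45+14.0) = Gamma(9.29, 25.45).
Posterior mean of λ = α/β = 9.29/25.45 = 0.3650.

0.3650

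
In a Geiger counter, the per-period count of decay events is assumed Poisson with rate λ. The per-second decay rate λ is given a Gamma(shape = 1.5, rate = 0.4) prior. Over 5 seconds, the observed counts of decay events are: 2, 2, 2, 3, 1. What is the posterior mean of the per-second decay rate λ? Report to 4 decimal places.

With a Gamma(shape α, rate β) prior, the Poisson likelihood is conjugate: the posterior is Gamma(α + ΣXᵢ, β + n).
Sum of counts S = 10 over n = 5 seconds.
Posterior: Gamma(α+S, β+n) = Gamma(1.5+10, 0.4+5) = Gamma(11.5, 5.4).
Posterior mean = α/β = 11.5/5.4 = 2.1296.

2.1296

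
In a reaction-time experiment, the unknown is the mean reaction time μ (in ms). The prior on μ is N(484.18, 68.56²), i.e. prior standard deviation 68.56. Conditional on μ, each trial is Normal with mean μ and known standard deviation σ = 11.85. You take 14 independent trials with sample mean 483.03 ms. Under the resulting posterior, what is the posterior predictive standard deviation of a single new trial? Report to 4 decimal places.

For Normal data with known variance σ², a Normal(μ₀, σ₀²) prior on μ is conjugate. Posterior precision = 1/σ₀² + n/σ²; posterior mean is the precision-weighted average of μ₀ and x̄.
σ₀² = 68.56² = 4700.4736, σ² = 11.85² = 140.4225; σ² + n·σ₀² = 140.4225 + 14·4700.4736 = 65947.0529.
Posterior precision = 1/σ₀² + n/σ² = 1/4700.4736 + 14/140.4225 = (σ² + n·σ₀²)/(σ₀²σ²) = 65947.0529/(4700.4736·140.4225); posterior variance σₙ² = σ₀²σ²/(σ² + n·σ₀²) = 4700.4736·140.4225/65947.0529 = 10.008821.
Predictive variance for one new observation = σₙ² + σ² = 4700.4736·140.4225/65947.0529 + 140.4225 = σ²·(σ₀² + 65947.0529)/65947.0529 = 140.4225·70647.5265/65947.0529 = 150.431321; SD = √(140.4225·70647.5265/65947.0529) = 12.2650.

12.2650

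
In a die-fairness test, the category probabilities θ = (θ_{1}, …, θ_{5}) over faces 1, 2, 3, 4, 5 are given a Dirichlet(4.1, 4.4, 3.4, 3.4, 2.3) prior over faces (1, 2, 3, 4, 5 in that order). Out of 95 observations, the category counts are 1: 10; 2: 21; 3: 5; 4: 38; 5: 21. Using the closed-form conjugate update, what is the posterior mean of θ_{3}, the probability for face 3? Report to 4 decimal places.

0.0746

The Dirichlet prior is conjugate to the Multinomial likelihood: each posterior αⱼ = prior αⱼ + observed count nⱼ.
Posterior concentration: (14.1, 25.4, 8.4, 41.4, 23.3), total = 112.6.
E[θ_{3}|data] = α_{3}/Σα = 8.4/112.6 = 0.0746.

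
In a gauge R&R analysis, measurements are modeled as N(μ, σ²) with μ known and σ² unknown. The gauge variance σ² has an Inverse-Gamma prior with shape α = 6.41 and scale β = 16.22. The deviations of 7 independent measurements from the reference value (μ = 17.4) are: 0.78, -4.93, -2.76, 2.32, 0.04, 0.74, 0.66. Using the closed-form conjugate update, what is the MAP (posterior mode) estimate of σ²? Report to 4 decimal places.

3.2694

With known mean μ and an Inverse-Gamma(α, β) prior on σ², the Normal likelihood is conjugate: posterior is Inv-Gamma(α + n/2, β + Σ(xᵢ−μ)²/2).
Σ(xᵢ−μ)² = (0.78)² + (-4.93)² + (-2.76)² + (2.32)² + (0.04)² + (0.74)² + (0.66)² = 38.8981.
Posterior: Inv-Gamma(6.41 + 7/2, 16.22 + 38.8981/2) = Inv-Gamma(9.91, 35.66905).
Mode = β/(α+1) = 35.66905/10.91 = 3.2694.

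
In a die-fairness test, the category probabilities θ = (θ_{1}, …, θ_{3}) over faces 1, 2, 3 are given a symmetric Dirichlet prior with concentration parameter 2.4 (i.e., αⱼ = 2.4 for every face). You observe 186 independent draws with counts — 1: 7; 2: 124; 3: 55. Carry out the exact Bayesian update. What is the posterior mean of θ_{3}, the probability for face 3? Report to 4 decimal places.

0.2971

The Dirichlet prior is conjugate to the Multinomial likelihood: each posterior αⱼ = prior αⱼ + observed count nⱼ.
Posterior concentration: (9.4, 126.4, 57.4), total = 193.2.
E[θ_{3}|data] = α_{3}/Σα = 57.4/193.2 = 0.2971.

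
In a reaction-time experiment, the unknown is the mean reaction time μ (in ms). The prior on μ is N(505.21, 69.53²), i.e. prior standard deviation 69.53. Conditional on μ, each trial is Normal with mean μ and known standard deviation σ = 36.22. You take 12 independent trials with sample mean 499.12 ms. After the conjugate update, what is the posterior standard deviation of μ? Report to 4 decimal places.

10.3396

For Normal data with known variance σ², a Normal(μ₀, σ₀²) prior on μ is conjugate. Posterior precision = 1/σ₀² + n/σ²; posterior mean is the precision-weighted average of μ₀ and x̄.
σ₀² = 69.53² = 4834.4209, σ² = 36.22² = 1311.8884; σ² + n·σ₀² = 1311.8884 + 12·4834.4209 = 59324.9392.
Posterior precision = 1/σ₀² + n/σ² = 1/4834.4209 + 12/1311.8884 = (σ² + n·σ₀²)/(σ₀²σ²) = 59324.9392/(4834.4209·1311.8884); posterior variance σₙ² = σ₀²σ²/(σ² + n·σ₀²) = 4834.4209·1311.8884/59324.9392 = 106.906485.
Posterior SD = √σₙ² = √(4834.4209·1311.8884/59324.9392) = 10.3396.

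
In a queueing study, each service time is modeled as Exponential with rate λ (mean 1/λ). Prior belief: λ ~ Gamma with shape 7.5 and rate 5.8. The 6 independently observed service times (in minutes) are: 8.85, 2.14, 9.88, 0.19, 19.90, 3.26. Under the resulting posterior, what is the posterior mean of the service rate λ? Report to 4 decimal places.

0.2699

With a Gamma(shape α, rate β) prior on the exponential rate λ, the posterior after n observations with total T = Σxᵢ is Gamma(α+n, β+T).
Sum of observations T = 44.22 minutes; n = 6.
Posterior: Gamma(7.5+6, 5.8+44.22) = Gamma(13.5, 50.02).
Posterior mean of λ = α/β = 13.5/50.02 = 0.2699.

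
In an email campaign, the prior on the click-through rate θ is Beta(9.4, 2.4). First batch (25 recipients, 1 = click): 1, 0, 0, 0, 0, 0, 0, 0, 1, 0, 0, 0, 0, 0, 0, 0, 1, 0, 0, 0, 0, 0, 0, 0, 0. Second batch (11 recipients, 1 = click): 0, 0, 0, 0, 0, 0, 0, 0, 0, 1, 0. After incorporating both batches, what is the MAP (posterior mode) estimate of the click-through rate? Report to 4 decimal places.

0.2707

The Beta prior is conjugate to a Binomial/Bernoulli likelihood; the update adds successes to α and failures to β.
After batch 1: Beta(9.4+3, 2.4+22) = Beta(12.4, 24.4).
After batch 2: Beta(12.4+1, 24.4+10) = Beta(13.4, 34.4).
Mode of Beta(a,b) for a,b>1 is (a−1)/(a+b−2) = 12.4/45.8 = 0.2707.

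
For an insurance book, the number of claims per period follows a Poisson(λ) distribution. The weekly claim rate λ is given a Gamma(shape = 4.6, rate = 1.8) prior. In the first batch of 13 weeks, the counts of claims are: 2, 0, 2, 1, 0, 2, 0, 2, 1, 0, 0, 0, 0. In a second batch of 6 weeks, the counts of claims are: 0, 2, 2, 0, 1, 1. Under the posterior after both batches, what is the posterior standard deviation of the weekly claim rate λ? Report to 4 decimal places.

0.2182

With a Gamma(shape α, rate β) prior, the Poisson likelihood is conjugate: the posterior is Gamma(α + ΣXᵢ, β + n).
Batch 1: sum of counts S = 10 over n = 13 weeks.
After batch 1: Gamma(α+S, β+n) = Gamma(4.6+10, 1.8+13) = Gamma(14.6, 14.8).
Batch 2: sum of counts S = 6 over n = 6 weeks.
After batch 2: Gamma(α+S, β+n) = Gamma(14.6+6, 14.8+6) = Gamma(20.6, 20.8).
SD = √α/β = √20.6/20.8 = 0.2182.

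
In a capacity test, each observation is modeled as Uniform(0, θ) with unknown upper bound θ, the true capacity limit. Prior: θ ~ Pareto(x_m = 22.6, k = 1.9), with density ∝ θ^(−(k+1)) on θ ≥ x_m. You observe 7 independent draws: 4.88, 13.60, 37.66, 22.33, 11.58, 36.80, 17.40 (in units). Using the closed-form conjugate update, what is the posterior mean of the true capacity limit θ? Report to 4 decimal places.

42.4271

A Pareto(scale x_m, shape k) prior on the upper bound θ of Uniform(0, θ) is conjugate: posterior is Pareto(max(x_m, max xᵢ), k + n).
Sample maximum = 37.66; prior scale x_m = 22.6 → posterior scale = max = 37.66.
Posterior shape = 1.9 + 7 = 8.9.
E[θ|data] = k·x_m/(k−1) = 8.9·37.66/7.9 = 42.4271.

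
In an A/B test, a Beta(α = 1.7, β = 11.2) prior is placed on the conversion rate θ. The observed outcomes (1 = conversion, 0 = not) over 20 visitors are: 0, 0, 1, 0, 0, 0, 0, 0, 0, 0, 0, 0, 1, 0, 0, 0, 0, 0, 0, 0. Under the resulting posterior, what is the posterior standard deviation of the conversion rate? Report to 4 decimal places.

0.0543

The Beta prior is conjugate to a Binomial/Bernoulli likelihood; the update adds successes to α and failures to β.
Posterior: Beta(α+k, β+n−k) = Beta(1.7+2, 11.2+18) = Beta(3.7, 29.2).
Var = αβ/((α+β)²(α+β+1)) = 3.7·29.2/(32.9²·33.9) = 0.00294437; SD = √0.00294437 = 0.0543.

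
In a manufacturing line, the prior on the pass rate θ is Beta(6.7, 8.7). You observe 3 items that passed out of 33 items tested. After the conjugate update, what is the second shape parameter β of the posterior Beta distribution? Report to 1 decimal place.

38.7

The Beta prior is conjugate to a Binomial/Bernoulli likelihood; the update adds successes to α and failures to β.
Posterior: Beta(α+k, β+n−k) = Beta(6.7+3, 8.7+30) = Beta(9.7, 38.7).
Posterior β = 38.7.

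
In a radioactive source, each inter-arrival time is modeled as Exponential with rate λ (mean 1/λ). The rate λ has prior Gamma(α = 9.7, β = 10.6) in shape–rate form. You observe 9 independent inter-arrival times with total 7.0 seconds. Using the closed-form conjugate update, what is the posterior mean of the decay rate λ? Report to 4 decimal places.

1.0625

With a Gamma(shape α, rate β) prior on the exponential rate λ, the posterior after n observations with total T = Σxᵢ is Gamma(α+n, β+T).
Posterior: Gamma(9.7+9, 10.6+7.0) = Gamma(18.7, 17.6).
Posterior mean of λ = α/β = 18.7/17.6 = 1.0625.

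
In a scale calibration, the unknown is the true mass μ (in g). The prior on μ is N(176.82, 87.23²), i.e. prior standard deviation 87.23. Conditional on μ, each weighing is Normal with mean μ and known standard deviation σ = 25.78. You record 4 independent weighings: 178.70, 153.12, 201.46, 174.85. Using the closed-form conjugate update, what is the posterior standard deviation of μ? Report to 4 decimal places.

12.7515

For Normal data with known variance σ², a Normal(μ₀, σ₀²) prior on μ is conjugate. Posterior precision = 1/σ₀² + n/σ²; posterior mean is the precision-weighted average of μ₀ and x̄.
σ₀² = 87.23² = 7609.0729, σ² = 25.78² = 664.6084; σ² + n·σ₀² = 664.6084 + 4·7609.0729 = 31100.9.
Posterior precision = 1/σ₀² + n/σ² = 1/7609.0729 + 4/664.6084 = (σ² + n·σ₀²)/(σ₀²σ²) = 31100.9/(7609.0729·664.6084); posterior variance σₙ² = σ₀²σ²/(σ² + n·σ₀²) = 7609.0729·664.6084/31100.9 = 162.601525.
Posterior SD = √σₙ² = √(7609.0729·664.6084/31100.9) = 12.7515.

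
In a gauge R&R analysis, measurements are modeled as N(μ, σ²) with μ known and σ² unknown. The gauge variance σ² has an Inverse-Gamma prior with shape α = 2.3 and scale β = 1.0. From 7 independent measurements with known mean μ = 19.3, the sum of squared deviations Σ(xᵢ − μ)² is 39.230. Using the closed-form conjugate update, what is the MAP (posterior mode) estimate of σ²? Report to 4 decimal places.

3.0316

With known mean μ and an Inverse-Gamma(α, β) prior on σ², the Normal likelihood is conjugate: posterior is Inv-Gamma(α + n/2, β + Σ(xᵢ−μ)²/2).
Posterior: Inv-Gamma(2.3 + 7/2, 1.0 + 39.230/2) = Inv-Gamma(5.80, 20.6150).
Mode = β/(α+1) = 20.6150/6.80 = 3.0316.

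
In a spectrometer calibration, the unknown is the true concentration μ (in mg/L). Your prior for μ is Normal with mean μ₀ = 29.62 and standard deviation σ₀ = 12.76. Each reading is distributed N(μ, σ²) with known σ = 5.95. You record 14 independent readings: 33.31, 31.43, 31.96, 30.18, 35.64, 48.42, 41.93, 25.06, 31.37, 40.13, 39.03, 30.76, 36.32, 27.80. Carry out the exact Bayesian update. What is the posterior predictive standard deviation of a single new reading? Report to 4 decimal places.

For Normal data with known variance σ², a Normal(μ₀, σ₀²) prior on μ is conjugate. Posterior precision = 1/σ₀² + n/σ²; posterior mean is the precision-weighted average of μ₀ and x̄.
σ₀² = 12.76² = 162.8176, σ² = 5.95² = 35.4025; σ² + n·σ₀² = 35.4025 + 14·162.8176 = 2314.8489.
Posterior precision = 1/σ₀² + n/σ² = 1/162.8176 + 14/35.4025 = (σ² + n·σ₀²)/(σ₀²σ²) = 2314.8489/(162.8176·35.4025); posterior variance σₙ² = σ₀²σ²/(σ² + n·σ₀²) = 162.8176·35.4025/2314.8489 = 2.490076.
Predictive variance for one new observation = σₙ² + σ² = 162.8176·35.4025/2314.8489 + 35.4025 = σ²·(σ₀² + 2314.8489)/2314.8489 = 35.4025·2477.6665/2314.8489 = 37.892576; SD = √(35.4025·2477.6665/2314.8489) = 6.1557.

6.1557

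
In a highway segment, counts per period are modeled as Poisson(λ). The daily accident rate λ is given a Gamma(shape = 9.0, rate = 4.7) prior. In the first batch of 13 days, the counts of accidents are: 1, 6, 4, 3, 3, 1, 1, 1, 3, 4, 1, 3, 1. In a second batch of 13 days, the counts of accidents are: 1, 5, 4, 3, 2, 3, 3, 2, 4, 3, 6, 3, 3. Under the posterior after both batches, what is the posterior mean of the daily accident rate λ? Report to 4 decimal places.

2.7036

With a Gamma(shape α, rate β) prior, the Poisson likelihood is conjugate: the posterior is Gamma(α + ΣXᵢ, β + n).
Batch 1: sum of counts S = 32 over n = 13 days.
After batch 1: Gamma(α+S, β+n) = Gamma(9.0+32, 4.7+13) = Gamma(41.0, 17.7).
Batch 2: sum of counts S = 42 over n = 13 days.
After batch 2: Gamma(α+S, β+n) = Gamma(41.0+42, 17.7+13) = Gamma(83.0, 30.7).
Posterior mean = α/β = 83.0/30.7 = 2.7036.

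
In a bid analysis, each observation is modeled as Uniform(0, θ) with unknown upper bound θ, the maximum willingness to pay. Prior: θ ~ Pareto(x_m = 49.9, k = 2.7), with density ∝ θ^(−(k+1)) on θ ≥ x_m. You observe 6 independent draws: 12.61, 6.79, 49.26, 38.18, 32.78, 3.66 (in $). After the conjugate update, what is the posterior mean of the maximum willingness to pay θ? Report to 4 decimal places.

A Pareto(scale x_m, shape k) prior on the upper bound θ of Uniform(0, θ) is conjugate: posterior is Pareto(max(x_m, max xᵢ), k + n).
Sample maximum = 49.26; prior scale x_m = 49.9 → posterior scale = max = 49.90.
Posterior shape = 2.7 + 6 = 8.7.
E[θ|data] = k·x_m/(k−1) = 8.7·49.90/7.7 = 56.3805.

56.3805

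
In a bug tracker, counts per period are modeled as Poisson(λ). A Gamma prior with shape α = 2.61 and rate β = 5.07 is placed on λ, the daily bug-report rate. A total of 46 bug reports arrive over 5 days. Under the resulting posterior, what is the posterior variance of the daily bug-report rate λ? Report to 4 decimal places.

With a Gamma(shape α, rate β) prior, the Poisson likelihood is conjugate: the posterior is Gamma(α + ΣXᵢ, β + n).
Posterior: Gamma(α+S, β+n) = Gamma(2.61+46, 5.07+5) = Gamma(48.61, 10.07).
Var = α/β² = 48.61/10.07² = 0.4794.

0.4794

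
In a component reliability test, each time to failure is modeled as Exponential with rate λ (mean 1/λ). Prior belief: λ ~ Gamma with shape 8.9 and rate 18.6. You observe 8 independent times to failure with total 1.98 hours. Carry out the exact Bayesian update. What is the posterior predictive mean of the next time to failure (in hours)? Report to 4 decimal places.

With a Gamma(shape α, rate β) prior on the exponential rate λ, the posterior after n observations with total T = Σxᵢ is Gamma(α+n, β+T).
Posterior: Gamma(8.9+8, 18.6+1.98) = Gamma(16.9, 20.58).
The predictive distribution for the next observation is Lomax; its mean is β/(α−1) = 20.58/15.9 = 1.2943.

1.2943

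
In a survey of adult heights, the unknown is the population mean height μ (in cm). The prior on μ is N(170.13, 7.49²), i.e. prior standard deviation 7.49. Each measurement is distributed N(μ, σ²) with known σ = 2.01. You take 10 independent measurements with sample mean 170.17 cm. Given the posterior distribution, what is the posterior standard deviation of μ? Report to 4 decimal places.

0.6333

For Normal data with known variance σ², a Normal(μ₀, σ₀²) prior on μ is conjugate. Posterior precision = 1/σ₀² + n/σ²; posterior mean is the precision-weighted average of μ₀ and x̄.
σ₀² = 7.49² = 56.1001, σ² = 2.01² = 4.0401; σ² + n·σ₀² = 4.0401 + 10·56.1001 = 565.0411.
Posterior precision = 1/σ₀² + n/σ² = 1/56.1001 + 10/4.0401 = (σ² + n·σ₀²)/(σ₀²σ²) = 565.0411/(56.1001·4.0401); posterior variance σₙ² = σ₀²σ²/(σ² + n·σ₀²) = 56.1001·4.0401/565.0411 = 0.401121.
Posterior SD = √σₙ² = √(56.1001·4.0401/565.0411) = 0.6333.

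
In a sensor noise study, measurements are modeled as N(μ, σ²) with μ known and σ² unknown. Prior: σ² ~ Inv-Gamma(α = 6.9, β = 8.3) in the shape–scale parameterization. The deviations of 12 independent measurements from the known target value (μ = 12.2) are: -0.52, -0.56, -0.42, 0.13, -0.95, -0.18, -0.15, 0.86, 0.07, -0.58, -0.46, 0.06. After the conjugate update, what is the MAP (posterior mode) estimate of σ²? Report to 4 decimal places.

0.7061

With known mean μ and an Inverse-Gamma(α, β) prior on σ², the Normal likelihood is conjugate: posterior is Inv-Gamma(α + n/2, β + Σ(xᵢ−μ)²/2).
Σ(xᵢ−μ)² = (-0.52)² + (-0.56)² + (-0.42)² + (0.13)² + (-0.95)² + (-0.18)² + (-0.15)² + (0.86)² + (0.07)² + (-0.58)² + (-0.46)² + (0.06)² = 3.0308.
Posterior: Inv-Gamma(6.9 + 12/2, 8.3 + 3.0308/2) = Inv-Gamma(12.90, 9.81540).
Mode = β/(α+1) = 9.81540/13.90 = 0.7061.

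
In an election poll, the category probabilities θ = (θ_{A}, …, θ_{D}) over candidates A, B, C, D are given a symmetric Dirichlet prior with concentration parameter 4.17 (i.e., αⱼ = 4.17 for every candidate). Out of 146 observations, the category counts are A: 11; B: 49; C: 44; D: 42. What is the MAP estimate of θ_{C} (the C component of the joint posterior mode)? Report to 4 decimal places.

0.2973

The Dirichlet prior is conjugate to the Multinomial likelihood: each posterior αⱼ = prior αⱼ + observed count nⱼ.
Posterior concentration: (15.17, 53.17, 48.17, 46.17), total = 162.68.
Joint mode component: (α_{C}−1)/(Σα−K) = 47.17/158.68 = 0.2973.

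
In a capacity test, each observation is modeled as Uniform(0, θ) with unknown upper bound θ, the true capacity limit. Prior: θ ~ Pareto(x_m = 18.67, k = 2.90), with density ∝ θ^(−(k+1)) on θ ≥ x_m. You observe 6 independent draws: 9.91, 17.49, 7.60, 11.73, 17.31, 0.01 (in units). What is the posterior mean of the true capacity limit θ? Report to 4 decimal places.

A Pareto(scale x_m, shape k) prior on the upper bound θ of Uniform(0, θ) is conjugate: posterior is Pareto(max(x_m, max xᵢ), k + n).
Sample maximum = 17.49; prior scale x_m = 18.67 → posterior scale = max = 18.67.
Posterior shape = 2.90 + 6 = 8.90.
E[θ|data] = k·x_m/(k−1) = 8.90·18.67/7.90 = 21.0333.

21.0333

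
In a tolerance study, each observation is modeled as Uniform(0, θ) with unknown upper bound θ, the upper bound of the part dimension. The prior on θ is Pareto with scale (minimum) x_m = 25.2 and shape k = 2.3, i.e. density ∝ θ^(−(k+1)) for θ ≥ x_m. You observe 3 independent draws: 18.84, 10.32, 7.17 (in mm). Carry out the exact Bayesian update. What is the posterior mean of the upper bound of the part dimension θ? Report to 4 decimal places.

A Pareto(scale x_m, shape k) prior on the upper bound θ of Uniform(0, θ) is conjugate: posterior is Pareto(max(x_m, max xᵢ), k + n).
Sample maximum = 18.84; prior scale x_m = 25.2 → posterior scale = max = 25.20.
Posterior shape = 2.3 + 3 = 5.3.
E[θ|data] = k·x_m/(k−1) = 5.3·25.20/4.3 = 31.0605.

31.0605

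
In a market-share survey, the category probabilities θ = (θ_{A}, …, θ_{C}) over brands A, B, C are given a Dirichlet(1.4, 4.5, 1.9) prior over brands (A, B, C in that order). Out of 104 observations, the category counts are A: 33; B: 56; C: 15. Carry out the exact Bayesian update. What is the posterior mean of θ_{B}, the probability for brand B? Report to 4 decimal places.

The Dirichlet prior is conjugate to the Multinomial likelihood: each posterior αⱼ = prior αⱼ + observed count nⱼ.
Posterior concentration: (34.4, 60.5, 16.9), total = 111.8.
E[θ_{B}|data] = α_{B}/Σα = 60.5/111.8 = 0.5411.

0.5411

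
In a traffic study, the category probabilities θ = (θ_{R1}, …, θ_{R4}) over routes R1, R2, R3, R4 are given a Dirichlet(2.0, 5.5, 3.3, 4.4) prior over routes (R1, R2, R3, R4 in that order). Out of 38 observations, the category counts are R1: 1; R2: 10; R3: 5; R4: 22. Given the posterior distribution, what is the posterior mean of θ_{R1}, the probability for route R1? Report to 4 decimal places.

The Dirichlet prior is conjugate to the Multinomial likelihood: each posterior αⱼ = prior αⱼ + observed count nⱼ.
Posterior concentration: (3.0, 15.5, 8.3, 26.4), total = 53.2.
E[θ_{R1}|data] = α_{R1}/Σα = 3.0/53.2 = 0.0564.

0.0564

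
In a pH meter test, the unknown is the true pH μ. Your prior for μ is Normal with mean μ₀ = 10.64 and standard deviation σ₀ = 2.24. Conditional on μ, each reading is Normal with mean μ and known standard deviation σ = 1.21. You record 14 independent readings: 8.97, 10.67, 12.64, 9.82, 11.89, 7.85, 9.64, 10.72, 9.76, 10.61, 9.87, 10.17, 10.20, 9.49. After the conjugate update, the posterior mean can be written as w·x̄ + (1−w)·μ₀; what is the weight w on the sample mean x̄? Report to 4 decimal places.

For Normal data with known variance σ², a Normal(μ₀, σ₀²) prior on μ is conjugate. Posterior precision = 1/σ₀² + n/σ²; posterior mean is the precision-weighted average of μ₀ and x̄.
σ₀² = 2.24² = 5.0176, σ² = 1.21² = 1.4641. Prior precision 1/σ₀² = 1/5.0176; data precision n/σ² = 14/1.4641.
w = (n/σ²)/(1/σ₀² + n/σ²) = n·σ₀²/(σ² + n·σ₀²) = 14·5.0176/(1.4641 + 14·5.0176) = 70.2464/71.7105 = 0.9796.

0.9796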